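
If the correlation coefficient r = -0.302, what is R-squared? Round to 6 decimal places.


R^2 = r^2 = (-0.302)^2 = 0.091204

0.091204


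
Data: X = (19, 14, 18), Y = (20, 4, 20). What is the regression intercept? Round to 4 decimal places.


a = ybar - b*xbar, where b = sum((xi-xbar)(yi-ybar)) / sum((xi-xbar)^2)
n = 3, xbar = 51/3 = 17, ybar = 44/3 ≈ 14.666667
Sxy = sum((xi-xbar)(yi-ybar)) = 48
Sxx = sum((xi-xbar)^2) = 14
b = Sxy / Sxx = 24/7 ≈ 3.428571
a = 14.666667 - 3.428571 * 17 = -916/21 ≈ -43.619048

-43.6190


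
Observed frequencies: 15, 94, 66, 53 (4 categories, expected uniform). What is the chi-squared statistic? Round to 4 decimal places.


chi2 = sum((O-E)^2/E), E = total/4
total = 228, E = 228/4 = 57
(15 - 57)^2 / 57 = 1764 / 57 = 588/19 ≈ 30.947368
(94 - 57)^2 / 57 = 1369 / 57 = 1369/57 ≈ 24.017544
(66 - 57)^2 / 57 = 81 / 57 = 27/19 ≈ 1.421053
(53 - 57)^2 / 57 = 16 / 57 = 16/57 ≈ 0.280702
chi2 = 170/3 ≈ 56.666667

56.6667


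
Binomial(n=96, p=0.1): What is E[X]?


E[X] = n*p = 96 * 0.1 = 9.6

9.6


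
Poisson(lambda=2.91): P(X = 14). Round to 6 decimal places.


P = e^(-lam) * lam^k / k!
e^(-2.91) ≈ 0.05447573
lam^k = 2.91^14 ≈ 3122495.677169
k! = 14! = 87178291200
P = 0.05447573 * 3122495.677169 / 87178291200 ≈ 0.000002

0.000002


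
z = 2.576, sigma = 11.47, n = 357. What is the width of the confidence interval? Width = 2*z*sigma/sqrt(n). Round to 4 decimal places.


width = 2*z*sigma/sqrt(n)
2*z*sigma = 2 * 2.576 * 11.47 = 59.09344
sqrt(357) ≈ 18.894444
width = 59.09344 / 18.894444 ≈ 3.127557

3.1276


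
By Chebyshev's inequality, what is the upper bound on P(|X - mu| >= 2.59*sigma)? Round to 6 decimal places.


P <= 1/k^2
k^2 = 2.59^2 = 6.7081
1/k^2 = 1 / 6.7081 ≈ 0.14907351

0.149074


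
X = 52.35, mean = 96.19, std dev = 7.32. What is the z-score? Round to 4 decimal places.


z = (X - mu) / sigma
X - mu = 52.35 - 96.19 = -43.84
z = -43.84 / 7.32 = -1096/183 ≈ -5.989071

-5.9891


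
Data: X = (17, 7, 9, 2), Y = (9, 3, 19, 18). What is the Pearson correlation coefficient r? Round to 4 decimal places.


r = sum((xi-xbar)(yi-ybar)) / sqrt(sum((xi-xbar)^2) * sum((yi-ybar)^2))
n = 4, xbar = 35/4 = 8.75, ybar = 49/4 = 12.25
Sxy = sum((xi-xbar)(yi-ybar)) = -47.75
Sxx = sum((xi-xbar)^2) = 116.75
Syy = sum((yi-ybar)^2) = 174.75
sqrt(Sxx*Syy) ≈ 142.835789
r = Sxy / sqrt(Sxx*Syy) = -47.75 / 142.835789 ≈ -0.334300

-0.3343


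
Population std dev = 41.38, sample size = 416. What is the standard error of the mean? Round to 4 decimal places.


SE = sigma / sqrt(n)
sqrt(416) ≈ 20.396078
SE = 41.38 / 20.396078 ≈ 2.028821

2.0288


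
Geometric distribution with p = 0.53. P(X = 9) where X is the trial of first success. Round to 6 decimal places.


P = (1-p)^(k-1) * p
(1-p)^(k-1) = 0.47^8 ≈ 0.002381129
P = 0.002381129 * 0.53 ≈ 0.001261998

0.001262


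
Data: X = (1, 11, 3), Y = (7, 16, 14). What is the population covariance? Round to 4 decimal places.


Cov = (1/n)*sum((xi-xbar)(yi-ybar))
n = 3, xbar = 15/3 = 5, ybar = 37/3 ≈ 12.333333
sum((xi-xbar)(yi-ybar)) = 40
Cov = 40 / 3 = 40/3 ≈ 13.333333

13.3333


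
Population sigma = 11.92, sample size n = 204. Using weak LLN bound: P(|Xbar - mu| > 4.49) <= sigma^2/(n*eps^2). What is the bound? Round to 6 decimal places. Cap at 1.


bound = min(1, sigma^2/(n*eps^2))
sigma^2 = 11.92^2 = 142.0864
n*eps^2 = 204 * 4.49^2 = 204 * 20.1601 = 4112.6604
sigma^2/(n*eps^2) = 142.0864 / 4112.6604 ≈ 0.03454854

0.034549


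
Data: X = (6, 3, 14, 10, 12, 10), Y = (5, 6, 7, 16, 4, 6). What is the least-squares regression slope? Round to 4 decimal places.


b = sum((xi-xbar)(yi-ybar)) / sum((xi-xbar)^2)
n = 6, xbar = 55/6 ≈ 9.166667, ybar = 44/6 = 22/3 ≈ 7.333333
Sxy = sum((xi-xbar)(yi-ybar)) = 32/3 ≈ 10.666667
Sxx = sum((xi-xbar)^2) = 485/6 ≈ 80.833333
b = Sxy / Sxx = 64/485 ≈ 0.131959

0.1320


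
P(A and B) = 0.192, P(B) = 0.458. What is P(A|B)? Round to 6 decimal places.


P(A|B) = P(A and B) / P(B) = 0.192 / 0.458 = 96/229 ≈ 0.41921397

0.419214


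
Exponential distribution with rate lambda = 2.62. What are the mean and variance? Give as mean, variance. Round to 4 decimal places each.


mean = 1/lam, var = 1/lam^2
mean = 1 / 2.62 = 50/131 ≈ 0.381679
lam^2 = 2.62^2 = 6.8644
var = 1 / 6.8644 ≈ 0.145679

0.3817, 0.1457


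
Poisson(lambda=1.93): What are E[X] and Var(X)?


E[X] = Var(X) = lambda = 1.93

1.93, 1.93


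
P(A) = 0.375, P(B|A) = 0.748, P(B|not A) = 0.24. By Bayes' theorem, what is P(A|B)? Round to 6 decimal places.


P(A|B) = P(B|A)*P(A) / P(B), P(B) = P(B|A)*P(A) + P(B|not A)*P(not A)
P(B|A)*P(A) = 0.748 * 0.375 = 0.2805
P(B|not A)*P(not A) = 0.24 * 0.625 = 0.15
P(B) = 0.2805 + 0.15 = 0.4305
P(A|B) = 0.2805 / 0.4305 = 187/287 ≈ 0.65156794

0.651568


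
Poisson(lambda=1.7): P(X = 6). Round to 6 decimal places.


P = e^(-lam) * lam^k / k!
e^(-1.7) ≈ 0.1826835
lam^k = 1.7^6 = 24.137569
k! = 6! = 720
P = 0.1826835 * 24.137569 / 720 ≈ 0.006124

0.006124


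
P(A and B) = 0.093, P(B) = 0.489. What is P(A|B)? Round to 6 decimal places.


P(A|B) = P(A and B) / P(B) = 0.093 / 0.489 = 31/163 ≈ 0.19018405

0.190184


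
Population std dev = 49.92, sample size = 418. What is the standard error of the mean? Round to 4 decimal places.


SE = sigma / sqrt(n)
sqrt(418) ≈ 20.445048
SE = 49.92 / 20.445048 ≈ 2.441667

2.4417


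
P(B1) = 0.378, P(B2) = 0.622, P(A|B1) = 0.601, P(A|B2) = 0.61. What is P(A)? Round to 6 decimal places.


P(A) = P(A|B1)*P(B1) + P(A|B2)*P(B2)
P(A|B1)*P(B1) = 0.601 * 0.378 = 0.227178
P(A|B2)*P(B2) = 0.61 * 0.622 = 0.37942
P(A) = 0.227178 + 0.37942 = 0.606598

0.606598


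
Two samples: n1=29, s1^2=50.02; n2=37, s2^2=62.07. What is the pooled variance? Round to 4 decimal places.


sp^2 = ((n1-1)*s1^2 + (n2-1)*s2^2)/(n1+n2-2)
(n1-1)*s1^2 = 28 * 50.02 = 1400.56
(n2-1)*s2^2 = 36 * 62.07 = 2234.52
numerator = 1400.56 + 2234.52 = 3635.08
n1+n2-2 = 64
sp^2 = 3635.08 / 64 = 56.798125

56.7981


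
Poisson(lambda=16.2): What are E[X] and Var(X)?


E[X] = Var(X) = lambda = 16.2

16.2, 16.2


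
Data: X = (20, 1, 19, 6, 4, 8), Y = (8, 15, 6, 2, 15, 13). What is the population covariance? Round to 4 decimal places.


Cov = (1/n)*sum((xi-xbar)(yi-ybar))
n = 6, xbar = 58/6 = 29/3 ≈ 9.666667, ybar = 59/6 ≈ 9.833333
sum((xi-xbar)(yi-ybar)) = -316/3 ≈ -105.333333
Cov = -105.333333 / 6 = -158/9 ≈ -17.555556

-17.5556


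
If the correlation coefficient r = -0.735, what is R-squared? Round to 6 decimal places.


R^2 = r^2 = (-0.735)^2 = 0.540225

0.540225


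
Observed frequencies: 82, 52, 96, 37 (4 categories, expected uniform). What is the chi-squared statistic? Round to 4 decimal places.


chi2 = sum((O-E)^2/E), E = total/4
total = 267, E = 267/4 = 66.75
(82 - 66.75)^2 / 66.75 = 232.5625 / 66.75 = 3721/1068 ≈ 3.484082
(52 - 66.75)^2 / 66.75 = 217.5625 / 66.75 = 3481/1068 ≈ 3.259363
(96 - 66.75)^2 / 66.75 = 855.5625 / 66.75 = 4563/356 ≈ 12.817416
(37 - 66.75)^2 / 66.75 = 885.0625 / 66.75 = 14161/1068 ≈ 13.259363
chi2 = 2921/89 ≈ 32.820225

32.8202


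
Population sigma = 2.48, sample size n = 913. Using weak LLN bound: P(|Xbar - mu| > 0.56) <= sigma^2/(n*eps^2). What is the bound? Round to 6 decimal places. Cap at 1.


bound = min(1, sigma^2/(n*eps^2))
sigma^2 = 2.48^2 = 6.1504
n*eps^2 = 913 * 0.56^2 = 913 * 0.3136 = 286.3168
sigma^2/(n*eps^2) = 6.1504 / 286.3168 ≈ 0.02148110

0.021481


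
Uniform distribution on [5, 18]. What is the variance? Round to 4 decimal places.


Var = (b-a)^2 / 12
(b-a)^2 = (18 - 5)^2 = 169
Var = 169/12 ≈ 14.083333

14.0833


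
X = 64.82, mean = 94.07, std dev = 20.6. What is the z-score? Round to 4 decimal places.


z = (X - mu) / sigma
X - mu = 64.82 - 94.07 = -29.25
z = -29.25 / 20.6 = -585/412 ≈ -1.419903

-1.4199


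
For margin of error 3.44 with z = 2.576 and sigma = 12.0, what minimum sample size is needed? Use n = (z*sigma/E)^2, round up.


z*sigma/E = 2.576 * 12.0 / 3.44 = 1932/215 ≈ 8.986047
(z*sigma/E)^2 ≈ 80.749032
round up: n = 81

81


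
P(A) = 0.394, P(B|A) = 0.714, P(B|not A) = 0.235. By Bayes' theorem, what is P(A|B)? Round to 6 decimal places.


P(A|B) = P(B|A)*P(A) / P(B), P(B) = P(B|A)*P(A) + P(B|not A)*P(not A)
P(B|A)*P(A) = 0.714 * 0.394 = 0.281316
P(B|not A)*P(not A) = 0.235 * 0.606 = 0.14241
P(B) = 0.281316 + 0.14241 = 0.423726
P(A|B) = 0.281316 / 0.423726 ≈ 0.66391017

0.663910


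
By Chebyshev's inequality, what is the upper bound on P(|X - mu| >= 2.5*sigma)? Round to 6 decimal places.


P <= 1/k^2
k^2 = 2.5^2 = 6.25
1/k^2 = 1 / 6.25 = 0.16

0.160000


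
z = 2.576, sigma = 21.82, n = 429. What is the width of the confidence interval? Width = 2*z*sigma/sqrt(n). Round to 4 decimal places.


width = 2*z*sigma/sqrt(n)
2*z*sigma = 2 * 2.576 * 21.82 = 112.41664
sqrt(429) ≈ 20.712315
width = 112.41664 / 20.712315 ≈ 5.427527

5.4275


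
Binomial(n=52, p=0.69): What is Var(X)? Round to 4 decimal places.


Var = n*p*(1-p) = 52 * 0.69 * 0.31 = 11.1228

11.1228


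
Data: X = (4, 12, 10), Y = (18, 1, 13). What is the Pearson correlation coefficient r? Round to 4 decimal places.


r = sum((xi-xbar)(yi-ybar)) / sqrt(sum((xi-xbar)^2) * sum((yi-ybar)^2))
n = 3, xbar = 26/3 ≈ 8.666667, ybar = 32/3 ≈ 10.666667
Sxy = sum((xi-xbar)(yi-ybar)) = -190/3 ≈ -63.333333
Sxx = sum((xi-xbar)^2) = 104/3 ≈ 34.666667
Syy = sum((yi-ybar)^2) = 458/3 ≈ 152.666667
sqrt(Sxx*Syy) ≈ 72.749189
r = Sxy / sqrt(Sxx*Syy) = -63.333333 / 72.749189 ≈ -0.870571

-0.8706


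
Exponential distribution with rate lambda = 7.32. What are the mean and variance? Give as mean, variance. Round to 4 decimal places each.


mean = 1/lam, var = 1/lam^2
mean = 1 / 7.32 = 25/183 ≈ 0.136612
lam^2 = 7.32^2 = 53.5824
var = 1 / 53.5824 ≈ 0.018663

0.1366, 0.0187


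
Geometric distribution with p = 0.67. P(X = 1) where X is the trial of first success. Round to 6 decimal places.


P = (1-p)^(k-1) * p
(1-p)^(k-1) = 0.33^0 = 1
P = 1 * 0.67 = 0.67

0.670000


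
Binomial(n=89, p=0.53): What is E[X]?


E[X] = n*p = 89 * 0.53 = 47.17

47.17


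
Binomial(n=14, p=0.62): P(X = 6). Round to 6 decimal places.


P = C(n,k) * p^k * (1-p)^(n-k)
C(14,6) = 3003
p^k = 0.62^6 ≈ 0.05680024
(1-p)^(n-k) = 0.38^8 ≈ 0.0004347792
P = 3003 * 0.05680024 * 0.0004347792 ≈ 0.074161

0.074161


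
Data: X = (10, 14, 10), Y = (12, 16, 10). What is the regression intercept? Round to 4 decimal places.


a = ybar - b*xbar, where b = sum((xi-xbar)(yi-ybar)) / sum((xi-xbar)^2)
n = 3, xbar = 34/3 ≈ 11.333333, ybar = 38/3 ≈ 12.666667
Sxy = sum((xi-xbar)(yi-ybar)) = 40/3 ≈ 13.333333
Sxx = sum((xi-xbar)^2) = 32/3 ≈ 10.666667
b = Sxy / Sxx = 1.25
a = 12.666667 - 1.25 * 11.333333 = -1.5

-1.5000


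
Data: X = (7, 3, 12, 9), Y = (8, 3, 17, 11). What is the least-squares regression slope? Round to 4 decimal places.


b = sum((xi-xbar)(yi-ybar)) / sum((xi-xbar)^2)
n = 4, xbar = 31/4 = 7.75, ybar = 39/4 = 9.75
Sxy = sum((xi-xbar)(yi-ybar)) = 65.75
Sxx = sum((xi-xbar)^2) = 42.75
b = Sxy / Sxx = 263/171 ≈ 1.538012

1.5380


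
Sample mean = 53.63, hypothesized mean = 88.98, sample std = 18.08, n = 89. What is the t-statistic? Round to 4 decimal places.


t = (xbar - mu0) / (s/sqrt(n))
xbar - mu0 = 53.63 - 88.98 = -35.35
sqrt(89) ≈ 9.43398113
s/sqrt(n) = 18.08 / 9.43398113 ≈ 1.91647617
t = -35.35 / 1.91647617 ≈ -18.445312

-18.4453


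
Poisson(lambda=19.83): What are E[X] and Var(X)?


E[X] = Var(X) = lambda = 19.83

19.83, 19.83


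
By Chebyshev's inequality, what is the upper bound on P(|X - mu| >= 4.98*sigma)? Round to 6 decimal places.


P <= 1/k^2
k^2 = 4.98^2 = 24.8004
1/k^2 = 1 / 24.8004 ≈ 0.04032193

0.040322


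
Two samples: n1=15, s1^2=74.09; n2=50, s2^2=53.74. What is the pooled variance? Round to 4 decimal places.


sp^2 = ((n1-1)*s1^2 + (n2-1)*s2^2)/(n1+n2-2)
(n1-1)*s1^2 = 14 * 74.09 = 1037.26
(n2-1)*s2^2 = 49 * 53.74 = 2633.26
numerator = 1037.26 + 2633.26 = 3670.52
n1+n2-2 = 63
sp^2 = 3670.52 / 63 = 13109/225 ≈ 58.262222

58.2622


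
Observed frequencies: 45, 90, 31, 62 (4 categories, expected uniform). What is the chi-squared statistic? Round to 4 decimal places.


chi2 = sum((O-E)^2/E), E = total/4
total = 228, E = 228/4 = 57
(45 - 57)^2 / 57 = 144 / 57 = 48/19 ≈ 2.526316
(90 - 57)^2 / 57 = 1089 / 57 = 363/19 ≈ 19.105263
(31 - 57)^2 / 57 = 676 / 57 = 676/57 ≈ 11.859649
(62 - 57)^2 / 57 = 25 / 57 = 25/57 ≈ 0.438596
chi2 = 1934/57 ≈ 33.929825

33.9298


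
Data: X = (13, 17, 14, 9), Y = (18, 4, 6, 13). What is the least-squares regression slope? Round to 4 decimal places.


b = sum((xi-xbar)(yi-ybar)) / sum((xi-xbar)^2)
n = 4, xbar = 53/4 = 13.25, ybar = 41/4 = 10.25
Sxy = sum((xi-xbar)(yi-ybar)) = -40.25
Sxx = sum((xi-xbar)^2) = 32.75
b = Sxy / Sxx = -161/131 ≈ -1.229008

-1.2290


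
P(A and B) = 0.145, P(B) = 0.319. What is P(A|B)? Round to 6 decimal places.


P(A|B) = P(A and B) / P(B) = 0.145 / 0.319 = 5/11 ≈ 0.45454545

0.454545


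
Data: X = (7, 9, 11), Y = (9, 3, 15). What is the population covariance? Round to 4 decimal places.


Cov = (1/n)*sum((xi-xbar)(yi-ybar))
n = 3, xbar = 27/3 = 9, ybar = 27/3 = 9
sum((xi-xbar)(yi-ybar)) = 12
Cov = 12 / 3 = 4

4.0000


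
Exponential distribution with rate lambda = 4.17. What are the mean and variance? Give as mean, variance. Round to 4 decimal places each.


mean = 1/lam, var = 1/lam^2
mean = 1 / 4.17 = 100/417 ≈ 0.239808
lam^2 = 4.17^2 = 17.3889
var = 1 / 17.3889 ≈ 0.057508

0.2398, 0.0575


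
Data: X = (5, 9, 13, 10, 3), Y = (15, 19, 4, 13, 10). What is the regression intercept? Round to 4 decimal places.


a = ybar - b*xbar, where b = sum((xi-xbar)(yi-ybar)) / sum((xi-xbar)^2)
n = 5, xbar = 40/5 = 8, ybar = 61/5 = 12.2
Sxy = sum((xi-xbar)(yi-ybar)) = -30
Sxx = sum((xi-xbar)^2) = 64
b = Sxy / Sxx = -0.46875
a = 12.2 - (-0.46875) * 8 = 15.95

15.9500


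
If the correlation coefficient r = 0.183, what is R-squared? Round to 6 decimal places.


R^2 = r^2 = (0.183)^2 = 0.033489

0.033489


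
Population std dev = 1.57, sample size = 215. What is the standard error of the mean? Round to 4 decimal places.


SE = sigma / sqrt(n)
sqrt(215) ≈ 14.662878
SE = 1.57 / 14.662878 ≈ 0.107073

0.1071


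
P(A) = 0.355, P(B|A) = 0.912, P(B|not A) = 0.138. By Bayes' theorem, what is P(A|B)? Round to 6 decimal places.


P(A|B) = P(B|A)*P(A) / P(B), P(B) = P(B|A)*P(A) + P(B|not A)*P(not A)
P(B|A)*P(A) = 0.912 * 0.355 = 0.32376
P(B|not A)*P(not A) = 0.138 * 0.645 = 0.08901
P(B) = 0.32376 + 0.08901 = 0.41277
P(A|B) = 0.32376 / 0.41277 ≈ 0.78435933

0.784359


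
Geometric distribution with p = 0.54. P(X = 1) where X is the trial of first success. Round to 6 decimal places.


P = (1-p)^(k-1) * p
(1-p)^(k-1) = 0.46^0 = 1
P = 1 * 0.54 = 0.54

0.540000


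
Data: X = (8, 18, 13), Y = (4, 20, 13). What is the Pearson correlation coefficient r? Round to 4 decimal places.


r = sum((xi-xbar)(yi-ybar)) / sqrt(sum((xi-xbar)^2) * sum((yi-ybar)^2))
n = 3, xbar = 39/3 = 13, ybar = 37/3 ≈ 12.333333
Sxy = sum((xi-xbar)(yi-ybar)) = 80
Sxx = sum((xi-xbar)^2) = 50
Syy = sum((yi-ybar)^2) = 386/3 ≈ 128.666667
sqrt(Sxx*Syy) ≈ 80.208063
r = Sxy / sqrt(Sxx*Syy) = 80 / 80.208063 ≈ 0.997406

0.9974


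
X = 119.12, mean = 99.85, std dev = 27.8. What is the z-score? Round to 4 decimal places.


z = (X - mu) / sigma
X - mu = 119.12 - 99.85 = 19.27
z = 19.27 / 27.8 = 1927/2780 ≈ 0.693165

0.6932


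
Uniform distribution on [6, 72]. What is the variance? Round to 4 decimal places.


Var = (b-a)^2 / 12
(b-a)^2 = (72 - 6)^2 = 4356
Var = 4356/12 = 363

363.0000


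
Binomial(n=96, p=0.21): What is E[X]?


E[X] = n*p = 96 * 0.21 = 20.16

20.16


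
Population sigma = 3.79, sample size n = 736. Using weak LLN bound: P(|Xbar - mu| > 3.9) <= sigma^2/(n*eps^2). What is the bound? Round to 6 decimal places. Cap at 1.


bound = min(1, sigma^2/(n*eps^2))
sigma^2 = 3.79^2 = 14.3641
n*eps^2 = 736 * 3.9^2 = 736 * 15.21 = 11194.56
sigma^2/(n*eps^2) = 14.3641 / 11194.56 ≈ 0.00128313

0.001283


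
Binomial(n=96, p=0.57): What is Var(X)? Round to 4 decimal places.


Var = n*p*(1-p) = 96 * 0.57 * 0.43 = 23.5296

23.5296


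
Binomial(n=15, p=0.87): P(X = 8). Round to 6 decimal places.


P = C(n,k) * p^k * (1-p)^(n-k)
C(15,8) = 6435
p^k = 0.87^8 ≈ 0.3282117
(1-p)^(n-k) = 0.13^7 ≈ 0.0000006274852
P = 6435 * 0.3282117 * 0.0000006274852 ≈ 0.001325

0.001325


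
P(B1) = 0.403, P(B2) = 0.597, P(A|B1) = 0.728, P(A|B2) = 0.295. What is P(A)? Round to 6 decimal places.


P(A) = P(A|B1)*P(B1) + P(A|B2)*P(B2)
P(A|B1)*P(B1) = 0.728 * 0.403 = 0.293384
P(A|B2)*P(B2) = 0.295 * 0.597 = 0.176115
P(A) = 0.293384 + 0.176115 = 0.469499

0.469499


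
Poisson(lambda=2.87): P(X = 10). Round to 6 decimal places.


P = e^(-lam) * lam^k / k!
e^(-2.87) ≈ 0.05669893
lam^k = 2.87^10 ≈ 37915.690309
k! = 10! = 3628800
P = 0.05669893 * 37915.690309 / 3628800 ≈ 0.000592

0.000592


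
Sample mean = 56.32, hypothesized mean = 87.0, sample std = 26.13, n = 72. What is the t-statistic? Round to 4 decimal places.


t = (xbar - mu0) / (s/sqrt(n))
xbar - mu0 = 56.32 - 87.0 = -30.68
sqrt(72) ≈ 8.48528137
s/sqrt(n) = 26.13 / 8.48528137 ≈ 3.07945003
t = -30.68 / 3.07945003 ≈ -9.962818

-9.9628


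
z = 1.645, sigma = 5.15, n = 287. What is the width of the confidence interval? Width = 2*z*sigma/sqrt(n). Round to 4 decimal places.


width = 2*z*sigma/sqrt(n)
2*z*sigma = 2 * 1.645 * 5.15 = 16.9435
sqrt(287) ≈ 16.941074
width = 16.9435 / 16.941074 ≈ 1.000143

1.0001


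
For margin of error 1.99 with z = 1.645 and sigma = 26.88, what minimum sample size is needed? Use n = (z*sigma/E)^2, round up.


z*sigma/E = 1.645 * 26.88 / 1.99 = 110544/4975 ≈ 22.219899
(z*sigma/E)^2 ≈ 493.723934
round up: n = 494

494


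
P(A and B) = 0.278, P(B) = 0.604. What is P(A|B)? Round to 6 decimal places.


P(A|B) = P(A and B) / P(B) = 0.278 / 0.604 = 139/302 ≈ 0.46026490

0.460265


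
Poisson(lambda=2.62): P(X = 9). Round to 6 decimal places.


P = e^(-lam) * lam^k / k!
e^(-2.62) ≈ 0.07280286
lam^k = 2.62^9 ≈ 5817.168207
k! = 9! = 362880
P = 0.07280286 * 5817.168207 / 362880 ≈ 0.001167

0.001167


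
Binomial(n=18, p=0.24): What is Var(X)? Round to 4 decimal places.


Var = n*p*(1-p) = 18 * 0.24 * 0.76 = 3.2832

3.2832


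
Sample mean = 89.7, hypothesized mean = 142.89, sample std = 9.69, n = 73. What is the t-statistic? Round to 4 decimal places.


t = (xbar - mu0) / (s/sqrt(n))
xbar - mu0 = 89.7 - 142.89 = -53.19
sqrt(73) ≈ 8.54400375
s/sqrt(n) = 9.69 / 8.54400375 ≈ 1.13412872
t = -53.19 / 1.13412872 ≈ -46.899439

-46.8994


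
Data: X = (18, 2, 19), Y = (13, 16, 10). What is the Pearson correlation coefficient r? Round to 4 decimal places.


r = sum((xi-xbar)(yi-ybar)) / sqrt(sum((xi-xbar)^2) * sum((yi-ybar)^2))
n = 3, xbar = 39/3 = 13, ybar = 39/3 = 13
Sxy = sum((xi-xbar)(yi-ybar)) = -51
Sxx = sum((xi-xbar)^2) = 182
Syy = sum((yi-ybar)^2) = 18
sqrt(Sxx*Syy) ≈ 57.236352
r = Sxy / sqrt(Sxx*Syy) = -51 / 57.236352 ≈ -0.891042

-0.8910


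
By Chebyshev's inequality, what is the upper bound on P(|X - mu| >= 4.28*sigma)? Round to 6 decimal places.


P <= 1/k^2
k^2 = 4.28^2 = 18.3184
1/k^2 = 1 / 18.3184 ≈ 0.05458992

0.054590


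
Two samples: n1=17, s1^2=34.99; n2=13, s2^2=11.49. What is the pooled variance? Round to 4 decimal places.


sp^2 = ((n1-1)*s1^2 + (n2-1)*s2^2)/(n1+n2-2)
(n1-1)*s1^2 = 16 * 34.99 = 559.84
(n2-1)*s2^2 = 12 * 11.49 = 137.88
numerator = 559.84 + 137.88 = 697.72
n1+n2-2 = 28
sp^2 = 697.72 / 28 = 17443/700 ≈ 24.918571

24.9186


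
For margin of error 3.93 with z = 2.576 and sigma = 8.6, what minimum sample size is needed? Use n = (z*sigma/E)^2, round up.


z*sigma/E = 2.576 * 8.6 / 3.93 = 55384/9825 ≈ 5.637048
(z*sigma/E)^2 ≈ 31.776314
round up: n = 32

32


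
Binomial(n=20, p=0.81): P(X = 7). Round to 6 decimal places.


P = C(n,k) * p^k * (1-p)^(n-k)
C(20,7) = 77520
p^k = 0.81^7 ≈ 0.2287679
(1-p)^(n-k) = 0.19^13 ≈ 0.0000000004205298
P = 77520 * 0.2287679 * 0.0000000004205298 ≈ 0.000007

0.000007


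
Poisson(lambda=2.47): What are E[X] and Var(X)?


E[X] = Var(X) = lambda = 2.47

2.47, 2.47


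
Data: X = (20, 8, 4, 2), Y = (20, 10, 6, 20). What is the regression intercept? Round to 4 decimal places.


a = ybar - b*xbar, where b = sum((xi-xbar)(yi-ybar)) / sum((xi-xbar)^2)
n = 4, xbar = 34/4 = 8.5, ybar = 56/4 = 14
Sxy = sum((xi-xbar)(yi-ybar)) = 68
Sxx = sum((xi-xbar)^2) = 195
b = Sxy / Sxx = 68/195 ≈ 0.348718
a = 14 - 0.348718 * 8.5 = 2152/195 ≈ 11.035897

11.0359


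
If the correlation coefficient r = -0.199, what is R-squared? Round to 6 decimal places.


R^2 = r^2 = (-0.199)^2 = 0.039601

0.039601


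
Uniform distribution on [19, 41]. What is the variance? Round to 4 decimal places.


Var = (b-a)^2 / 12
(b-a)^2 = (41 - 19)^2 = 484
Var = 484/12 ≈ 40.333333

40.3333


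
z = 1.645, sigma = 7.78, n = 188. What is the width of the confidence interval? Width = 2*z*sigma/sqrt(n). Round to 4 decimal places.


width = 2*z*sigma/sqrt(n)
2*z*sigma = 2 * 1.645 * 7.78 = 25.5962
sqrt(188) ≈ 13.711309
width = 25.5962 / 13.711309 ≈ 1.866795

1.8668


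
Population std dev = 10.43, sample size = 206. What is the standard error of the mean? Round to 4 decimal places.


SE = sigma / sqrt(n)
sqrt(206) ≈ 14.352700
SE = 10.43 / 14.352700 ≈ 0.726693

0.7267


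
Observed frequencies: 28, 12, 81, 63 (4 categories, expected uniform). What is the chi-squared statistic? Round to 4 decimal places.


chi2 = sum((O-E)^2/E), E = total/4
total = 184, E = 184/4 = 46
(28 - 46)^2 / 46 = 324 / 46 = 162/23 ≈ 7.043478
(12 - 46)^2 / 46 = 1156 / 46 = 578/23 ≈ 25.130435
(81 - 46)^2 / 46 = 1225 / 46 = 1225/46 ≈ 26.630435
(63 - 46)^2 / 46 = 289 / 46 = 289/46 ≈ 6.282609
chi2 = 1497/23 ≈ 65.086957

65.0870


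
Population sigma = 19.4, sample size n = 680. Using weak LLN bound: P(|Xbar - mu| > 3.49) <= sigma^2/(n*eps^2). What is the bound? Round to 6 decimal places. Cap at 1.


bound = min(1, sigma^2/(n*eps^2))
sigma^2 = 19.4^2 = 376.36
n*eps^2 = 680 * 3.49^2 = 680 * 12.1801 = 8282.468
sigma^2/(n*eps^2) = 376.36 / 8282.468 ≈ 0.04544056

0.045441


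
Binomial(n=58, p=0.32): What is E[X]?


E[X] = n*p = 58 * 0.32 = 18.56

18.56


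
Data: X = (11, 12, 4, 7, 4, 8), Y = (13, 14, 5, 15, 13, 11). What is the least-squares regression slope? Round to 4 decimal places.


b = sum((xi-xbar)(yi-ybar)) / sum((xi-xbar)^2)
n = 6, xbar = 46/6 = 23/3 ≈ 7.666667, ybar = 71/6 ≈ 11.833333
Sxy = sum((xi-xbar)(yi-ybar)) = 95/3 ≈ 31.666667
Sxx = sum((xi-xbar)^2) = 172/3 ≈ 57.333333
b = Sxy / Sxx = 95/172 ≈ 0.552326

0.5523


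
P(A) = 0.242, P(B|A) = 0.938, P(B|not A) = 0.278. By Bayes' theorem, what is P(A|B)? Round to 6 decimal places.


P(A|B) = P(B|A)*P(A) / P(B), P(B) = P(B|A)*P(A) + P(B|not A)*P(not A)
P(B|A)*P(A) = 0.938 * 0.242 = 0.226996
P(B|not A)*P(not A) = 0.278 * 0.758 = 0.210724
P(B) = 0.226996 + 0.210724 = 0.43772
P(A|B) = 0.226996 / 0.43772 ≈ 0.51858722

0.518587


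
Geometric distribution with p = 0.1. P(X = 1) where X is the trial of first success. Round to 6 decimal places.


P = (1-p)^(k-1) * p
(1-p)^(k-1) = 0.9^0 = 1
P = 1 * 0.1 = 0.1

0.100000


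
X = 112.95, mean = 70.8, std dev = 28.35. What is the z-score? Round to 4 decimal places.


z = (X - mu) / sigma
X - mu = 112.95 - 70.8 = 42.15
z = 42.15 / 28.35 = 281/189 ≈ 1.486772

1.4868


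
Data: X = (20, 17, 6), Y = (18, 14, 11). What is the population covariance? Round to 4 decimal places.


Cov = (1/n)*sum((xi-xbar)(yi-ybar))
n = 3, xbar = 43/3 ≈ 14.333333, ybar = 43/3 ≈ 14.333333
sum((xi-xbar)(yi-ybar)) = 143/3 ≈ 47.666667
Cov = 47.666667 / 3 = 143/9 ≈ 15.888889

15.8889


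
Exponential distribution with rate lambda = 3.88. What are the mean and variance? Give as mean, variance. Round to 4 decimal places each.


mean = 1/lam, var = 1/lam^2
mean = 1 / 3.88 = 25/97 ≈ 0.257732
lam^2 = 3.88^2 = 15.0544
var = 1 / 15.0544 = 625/9409 ≈ 0.066426

0.2577, 0.0664


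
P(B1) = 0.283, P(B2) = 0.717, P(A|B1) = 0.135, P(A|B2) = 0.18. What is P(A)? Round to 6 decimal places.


P(A) = P(A|B1)*P(B1) + P(A|B2)*P(B2)
P(A|B1)*P(B1) = 0.135 * 0.283 = 0.038205
P(A|B2)*P(B2) = 0.18 * 0.717 = 0.12906
P(A) = 0.038205 + 0.12906 = 0.167265

0.167265


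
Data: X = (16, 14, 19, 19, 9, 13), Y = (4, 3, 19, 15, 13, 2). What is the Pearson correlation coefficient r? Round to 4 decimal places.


r = sum((xi-xbar)(yi-ybar)) / sqrt(sum((xi-xbar)^2) * sum((yi-ybar)^2))
n = 6, xbar = 90/6 = 15, ybar = 56/6 = 28/3 ≈ 9.333333
Sxy = sum((xi-xbar)(yi-ybar)) = 55
Sxx = sum((xi-xbar)^2) = 74
Syy = sum((yi-ybar)^2) = 784/3 ≈ 261.333333
sqrt(Sxx*Syy) ≈ 139.063535
r = Sxy / sqrt(Sxx*Syy) = 55 / 139.063535 ≈ 0.395503

0.3955


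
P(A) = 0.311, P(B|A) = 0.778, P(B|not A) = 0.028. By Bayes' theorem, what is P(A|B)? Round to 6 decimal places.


P(A|B) = P(B|A)*P(A) / P(B), P(B) = P(B|A)*P(A) + P(B|not A)*P(not A)
P(B|A)*P(A) = 0.778 * 0.311 = 0.241958
P(B|not A)*P(not A) = 0.028 * 0.689 = 0.019292
P(B) = 0.241958 + 0.019292 = 0.26125
P(A|B) = 0.241958 / 0.26125 ≈ 0.92615502

0.926155


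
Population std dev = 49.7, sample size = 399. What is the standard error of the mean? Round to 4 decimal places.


SE = sigma / sqrt(n)
sqrt(399) ≈ 19.974984
SE = 49.7 / 19.974984 ≈ 2.488112

2.4881


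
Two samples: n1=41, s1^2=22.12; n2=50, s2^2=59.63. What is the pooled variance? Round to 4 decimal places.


sp^2 = ((n1-1)*s1^2 + (n2-1)*s2^2)/(n1+n2-2)
(n1-1)*s1^2 = 40 * 22.12 = 884.8
(n2-1)*s2^2 = 49 * 59.63 = 2921.87
numerator = 884.8 + 2921.87 = 3806.67
n1+n2-2 = 89
sp^2 = 3806.67 / 89 = 380667/8900 ≈ 42.771573

42.7716


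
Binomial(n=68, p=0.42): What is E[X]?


E[X] = n*p = 68 * 0.42 = 28.56

28.56


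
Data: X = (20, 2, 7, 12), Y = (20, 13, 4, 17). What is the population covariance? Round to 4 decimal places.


Cov = (1/n)*sum((xi-xbar)(yi-ybar))
n = 4, xbar = 41/4 = 10.25, ybar = 54/4 = 13.5
sum((xi-xbar)(yi-ybar)) = 104.5
Cov = 104.5 / 4 = 26.125

26.1250


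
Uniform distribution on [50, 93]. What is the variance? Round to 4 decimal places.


Var = (b-a)^2 / 12
(b-a)^2 = (93 - 50)^2 = 1849
Var = 1849/12 ≈ 154.083333

154.0833


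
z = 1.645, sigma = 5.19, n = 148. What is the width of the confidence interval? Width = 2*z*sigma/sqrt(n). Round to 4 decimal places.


width = 2*z*sigma/sqrt(n)
2*z*sigma = 2 * 1.645 * 5.19 = 17.0751
sqrt(148) ≈ 12.165525
width = 17.0751 / 12.165525 ≈ 1.403565

1.4036


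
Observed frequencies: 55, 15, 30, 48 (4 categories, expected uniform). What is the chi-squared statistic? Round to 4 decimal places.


chi2 = sum((O-E)^2/E), E = total/4
total = 148, E = 148/4 = 37
(55 - 37)^2 / 37 = 324 / 37 = 324/37 ≈ 8.756757
(15 - 37)^2 / 37 = 484 / 37 = 484/37 ≈ 13.081081
(30 - 37)^2 / 37 = 49 / 37 = 49/37 ≈ 1.324324
(48 - 37)^2 / 37 = 121 / 37 = 121/37 ≈ 3.270270
chi2 = 978/37 ≈ 26.432432

26.4324


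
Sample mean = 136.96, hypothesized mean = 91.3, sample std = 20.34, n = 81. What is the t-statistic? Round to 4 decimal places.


t = (xbar - mu0) / (s/sqrt(n))
xbar - mu0 = 136.96 - 91.3 = 45.66
sqrt(81) = 9
s/sqrt(n) = 20.34 / 9 = 2.26
t = 45.66 / 2.26 = 2283/113 ≈ 20.203540

20.2035


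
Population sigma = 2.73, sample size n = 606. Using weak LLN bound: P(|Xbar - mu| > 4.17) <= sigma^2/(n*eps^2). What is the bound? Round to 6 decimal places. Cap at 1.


bound = min(1, sigma^2/(n*eps^2))
sigma^2 = 2.73^2 = 7.4529
n*eps^2 = 606 * 4.17^2 = 606 * 17.3889 = 10537.6734
sigma^2/(n*eps^2) = 7.4529 / 10537.6734 ≈ 0.00070726

0.000707


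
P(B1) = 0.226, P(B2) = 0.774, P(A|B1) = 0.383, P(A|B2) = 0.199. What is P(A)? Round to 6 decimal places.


P(A) = P(A|B1)*P(B1) + P(A|B2)*P(B2)
P(A|B1)*P(B1) = 0.383 * 0.226 = 0.086558
P(A|B2)*P(B2) = 0.199 * 0.774 = 0.154026
P(A) = 0.086558 + 0.154026 = 0.240584

0.240584


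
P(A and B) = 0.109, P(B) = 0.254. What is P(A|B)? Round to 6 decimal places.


P(A|B) = P(A and B) / P(B) = 0.109 / 0.254 = 109/254 ≈ 0.42913386

0.429134


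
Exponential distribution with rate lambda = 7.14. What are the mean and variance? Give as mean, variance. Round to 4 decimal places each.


mean = 1/lam, var = 1/lam^2
mean = 1 / 7.14 = 50/357 ≈ 0.140056
lam^2 = 7.14^2 = 50.9796
var = 1 / 50.9796 ≈ 0.019616

0.1401, 0.0196


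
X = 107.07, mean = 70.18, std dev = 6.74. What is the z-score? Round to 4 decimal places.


z = (X - mu) / sigma
X - mu = 107.07 - 70.18 = 36.89
z = 36.89 / 6.74 = 3689/674 ≈ 5.473294

5.4733


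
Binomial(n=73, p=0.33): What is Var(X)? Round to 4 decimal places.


Var = n*p*(1-p) = 73 * 0.33 * 0.67 = 16.1403

16.1403


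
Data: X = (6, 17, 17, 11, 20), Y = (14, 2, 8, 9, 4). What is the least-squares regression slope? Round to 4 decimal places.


b = sum((xi-xbar)(yi-ybar)) / sum((xi-xbar)^2)
n = 5, xbar = 71/5 = 14.2, ybar = 37/5 = 7.4
Sxy = sum((xi-xbar)(yi-ybar)) = -92.4
Sxx = sum((xi-xbar)^2) = 126.8
b = Sxy / Sxx = -231/317 ≈ -0.728707

-0.7287


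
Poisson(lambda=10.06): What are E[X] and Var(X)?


E[X] = Var(X) = lambda = 10.06

10.06, 10.06


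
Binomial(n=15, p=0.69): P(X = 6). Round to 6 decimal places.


P = C(n,k) * p^k * (1-p)^(n-k)
C(15,6) = 5005
p^k = 0.69^6 ≈ 0.1079182
(1-p)^(n-k) = 0.31^9 ≈ 0.00002643962
P = 5005 * 0.1079182 * 0.00002643962 ≈ 0.014281

0.014281


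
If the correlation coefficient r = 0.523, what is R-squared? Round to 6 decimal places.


R^2 = r^2 = (0.523)^2 = 0.273529

0.273529


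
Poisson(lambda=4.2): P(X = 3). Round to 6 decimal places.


P = e^(-lam) * lam^k / k!
e^(-4.2) ≈ 0.01499558
lam^k = 4.2^3 = 74.088
k! = 3! = 6
P = 0.01499558 * 74.088 / 6 ≈ 0.185165

0.185165


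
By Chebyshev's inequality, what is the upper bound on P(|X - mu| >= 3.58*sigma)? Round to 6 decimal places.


P <= 1/k^2
k^2 = 3.58^2 = 12.8164
1/k^2 = 1 / 12.8164 ≈ 0.07802503

0.078025


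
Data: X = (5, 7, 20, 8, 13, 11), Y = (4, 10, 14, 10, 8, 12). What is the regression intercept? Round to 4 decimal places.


a = ybar - b*xbar, where b = sum((xi-xbar)(yi-ybar)) / sum((xi-xbar)^2)
n = 6, xbar = 64/6 = 32/3 ≈ 10.666667, ybar = 58/6 = 29/3 ≈ 9.666667
Sxy = sum((xi-xbar)(yi-ybar)) = 202/3 ≈ 67.333333
Sxx = sum((xi-xbar)^2) = 436/3 ≈ 145.333333
b = Sxy / Sxx = 101/218 ≈ 0.463303
a = 9.666667 - 0.463303 * 10.666667 = 515/109 ≈ 4.724771

4.7248


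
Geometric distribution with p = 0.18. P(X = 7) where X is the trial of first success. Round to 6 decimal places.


P = (1-p)^(k-1) * p
(1-p)^(k-1) = 0.82^6 ≈ 0.3040067
P = 0.3040067 * 0.18 ≈ 0.05472120

0.054721


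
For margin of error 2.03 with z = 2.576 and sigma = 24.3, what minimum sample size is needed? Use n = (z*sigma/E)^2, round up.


z*sigma/E = 2.576 * 24.3 / 2.03 = 22356/725 ≈ 30.835862
(z*sigma/E)^2 ≈ 950.850390
round up: n = 951

951


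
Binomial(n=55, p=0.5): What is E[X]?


E[X] = n*p = 55 * 0.5 = 27.5

27.5


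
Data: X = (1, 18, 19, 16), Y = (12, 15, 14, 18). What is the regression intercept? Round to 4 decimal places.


a = ybar - b*xbar, where b = sum((xi-xbar)(yi-ybar)) / sum((xi-xbar)^2)
n = 4, xbar = 54/4 = 13.5, ybar = 59/4 = 14.75
Sxy = sum((xi-xbar)(yi-ybar)) = 39.5
Sxx = sum((xi-xbar)^2) = 213
b = Sxy / Sxx = 79/426 ≈ 0.185446
a = 14.75 - 0.185446 * 13.5 = 1739/142 ≈ 12.246479

12.2465


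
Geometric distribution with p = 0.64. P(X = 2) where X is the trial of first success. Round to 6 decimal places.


P = (1-p)^(k-1) * p
(1-p)^(k-1) = 0.36^1 = 0.36
P = 0.36 * 0.64 = 0.2304

0.230400


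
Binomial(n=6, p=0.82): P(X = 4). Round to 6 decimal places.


P = C(n,k) * p^k * (1-p)^(n-k)
C(6,4) = 15
p^k = 0.82^4 ≈ 0.4521218
(1-p)^(n-k) = 0.18^2 = 0.0324
P = 15 * 0.4521218 * 0.0324 ≈ 0.219731

0.219731


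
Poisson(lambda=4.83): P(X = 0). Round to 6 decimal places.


P = e^(-lam) * lam^k / k!
e^(-4.83) ≈ 0.007986521
lam^k = 4.83^0 = 1
k! = 0! = 1
P = 0.007986521 * 1 / 1 ≈ 0.007987

0.007987


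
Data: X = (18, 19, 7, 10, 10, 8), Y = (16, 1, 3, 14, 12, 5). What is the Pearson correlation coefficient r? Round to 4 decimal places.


r = sum((xi-xbar)(yi-ybar)) / sqrt(sum((xi-xbar)^2) * sum((yi-ybar)^2))
n = 6, xbar = 72/6 = 12, ybar = 51/6 = 8.5
Sxy = sum((xi-xbar)(yi-ybar)) = 16
Sxx = sum((xi-xbar)^2) = 134
Syy = sum((yi-ybar)^2) = 197.5
sqrt(Sxx*Syy) ≈ 162.680669
r = Sxy / sqrt(Sxx*Syy) = 16 / 162.680669 ≈ 0.098352

0.0984


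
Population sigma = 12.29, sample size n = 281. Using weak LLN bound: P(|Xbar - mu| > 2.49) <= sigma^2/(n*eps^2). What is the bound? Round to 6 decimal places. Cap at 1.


bound = min(1, sigma^2/(n*eps^2))
sigma^2 = 12.29^2 = 151.0441
n*eps^2 = 281 * 2.49^2 = 281 * 6.2001 = 1742.2281
sigma^2/(n*eps^2) = 151.0441 / 1742.2281 ≈ 0.08669594

0.086696


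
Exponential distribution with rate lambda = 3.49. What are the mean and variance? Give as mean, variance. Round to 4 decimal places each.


mean = 1/lam, var = 1/lam^2
mean = 1 / 3.49 = 100/349 ≈ 0.286533
lam^2 = 3.49^2 = 12.1801
var = 1 / 12.1801 ≈ 0.082101

0.2865, 0.0821


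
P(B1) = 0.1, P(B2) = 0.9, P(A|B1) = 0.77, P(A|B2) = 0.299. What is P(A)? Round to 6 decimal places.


P(A) = P(A|B1)*P(B1) + P(A|B2)*P(B2)
P(A|B1)*P(B1) = 0.77 * 0.1 = 0.077
P(A|B2)*P(B2) = 0.299 * 0.9 = 0.2691
P(A) = 0.077 + 0.2691 = 0.3461

0.346100


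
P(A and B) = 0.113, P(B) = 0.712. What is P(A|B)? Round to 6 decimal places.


P(A|B) = P(A and B) / P(B) = 0.113 / 0.712 = 113/712 ≈ 0.15870787

0.158708


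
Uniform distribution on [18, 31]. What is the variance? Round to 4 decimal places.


Var = (b-a)^2 / 12
(b-a)^2 = (31 - 18)^2 = 169
Var = 169/12 ≈ 14.083333

14.0833


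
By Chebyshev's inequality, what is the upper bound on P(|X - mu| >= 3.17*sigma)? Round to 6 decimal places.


P <= 1/k^2
k^2 = 3.17^2 = 10.0489
1/k^2 = 1 / 10.0489 ≈ 0.09951338

0.099513


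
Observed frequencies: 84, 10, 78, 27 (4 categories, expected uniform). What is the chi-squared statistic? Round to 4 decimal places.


chi2 = sum((O-E)^2/E), E = total/4
total = 199, E = 199/4 = 49.75
(84 - 49.75)^2 / 49.75 = 1173.0625 / 49.75 = 18769/796 ≈ 23.579146
(10 - 49.75)^2 / 49.75 = 1580.0625 / 49.75 = 25281/796 ≈ 31.760050
(78 - 49.75)^2 / 49.75 = 798.0625 / 49.75 = 12769/796 ≈ 16.041457
(27 - 49.75)^2 / 49.75 = 517.5625 / 49.75 = 8281/796 ≈ 10.403266
chi2 = 16275/199 ≈ 81.783920

81.7839


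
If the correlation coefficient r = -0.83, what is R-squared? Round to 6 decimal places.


R^2 = r^2 = (-0.83)^2 = 0.6889

0.688900


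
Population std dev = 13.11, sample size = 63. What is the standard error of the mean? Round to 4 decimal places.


SE = sigma / sqrt(n)
sqrt(63) ≈ 7.937254
SE = 13.11 / 7.937254 ≈ 1.651705

1.6517


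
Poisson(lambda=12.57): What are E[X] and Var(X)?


E[X] = Var(X) = lambda = 12.57

12.57, 12.57


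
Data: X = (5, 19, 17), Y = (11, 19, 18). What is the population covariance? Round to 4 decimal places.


Cov = (1/n)*sum((xi-xbar)(yi-ybar))
n = 3, xbar = 41/3 ≈ 13.666667, ybar = 48/3 = 16
sum((xi-xbar)(yi-ybar)) = 66
Cov = 66 / 3 = 22

22.0000


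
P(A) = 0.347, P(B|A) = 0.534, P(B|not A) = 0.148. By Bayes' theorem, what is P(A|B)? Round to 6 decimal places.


P(A|B) = P(B|A)*P(A) / P(B), P(B) = P(B|A)*P(A) + P(B|not A)*P(not A)
P(B|A)*P(A) = 0.534 * 0.347 = 0.185298
P(B|not A)*P(not A) = 0.148 * 0.653 = 0.096644
P(B) = 0.185298 + 0.096644 = 0.281942
P(A|B) = 0.185298 / 0.281942 ≈ 0.65722028

0.657220


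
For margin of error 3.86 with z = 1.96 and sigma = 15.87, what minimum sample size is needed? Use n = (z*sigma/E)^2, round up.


z*sigma/E = 1.96 * 15.87 / 3.86 = 77763/9650 ≈ 8.058342
(z*sigma/E)^2 ≈ 64.936875
round up: n = 65

65


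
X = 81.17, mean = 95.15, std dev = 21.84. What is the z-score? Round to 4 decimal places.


z = (X - mu) / sigma
X - mu = 81.17 - 95.15 = -13.98
z = -13.98 / 21.84 = -233/364 ≈ -0.640110

-0.6401


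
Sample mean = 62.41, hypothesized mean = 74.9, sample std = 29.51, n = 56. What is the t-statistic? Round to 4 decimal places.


t = (xbar - mu0) / (s/sqrt(n))
xbar - mu0 = 62.41 - 74.9 = -12.49
sqrt(56) ≈ 7.48331477
s/sqrt(n) = 29.51 / 7.48331477 ≈ 3.94343962
t = -12.49 / 3.94343962 ≈ -3.167286

-3.1673


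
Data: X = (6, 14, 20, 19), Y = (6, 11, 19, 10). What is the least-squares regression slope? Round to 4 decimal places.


b = sum((xi-xbar)(yi-ybar)) / sum((xi-xbar)^2)
n = 4, xbar = 59/4 = 14.75, ybar = 46/4 = 11.5
Sxy = sum((xi-xbar)(yi-ybar)) = 81.5
Sxx = sum((xi-xbar)^2) = 122.75
b = Sxy / Sxx = 326/491 ≈ 0.663951

0.6640


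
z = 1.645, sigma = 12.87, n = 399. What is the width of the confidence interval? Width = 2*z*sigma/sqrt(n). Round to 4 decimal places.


width = 2*z*sigma/sqrt(n)
2*z*sigma = 2 * 1.645 * 12.87 = 42.3423
sqrt(399) ≈ 19.974984
width = 42.3423 / 19.974984 ≈ 2.119766

2.1198


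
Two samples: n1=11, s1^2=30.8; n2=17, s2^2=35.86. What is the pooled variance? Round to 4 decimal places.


sp^2 = ((n1-1)*s1^2 + (n2-1)*s2^2)/(n1+n2-2)
(n1-1)*s1^2 = 10 * 30.8 = 308
(n2-1)*s2^2 = 16 * 35.86 = 573.76
numerator = 308 + 573.76 = 881.76
n1+n2-2 = 26
sp^2 = 881.76 / 26 = 11022/325 ≈ 33.913846

33.9138


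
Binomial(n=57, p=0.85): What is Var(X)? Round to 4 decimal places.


Var = n*p*(1-p) = 57 * 0.85 * 0.15 = 7.2675

7.2675


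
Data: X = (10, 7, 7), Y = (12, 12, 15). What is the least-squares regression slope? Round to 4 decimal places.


b = sum((xi-xbar)(yi-ybar)) / sum((xi-xbar)^2)
n = 3, xbar = 24/3 = 8, ybar = 39/3 = 13
Sxy = sum((xi-xbar)(yi-ybar)) = -3
Sxx = sum((xi-xbar)^2) = 6
b = Sxy / Sxx = -0.5

-0.5000


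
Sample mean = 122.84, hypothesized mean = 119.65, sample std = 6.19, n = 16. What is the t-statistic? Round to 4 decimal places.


t = (xbar - mu0) / (s/sqrt(n))
xbar - mu0 = 122.84 - 119.65 = 3.19
sqrt(16) = 4
s/sqrt(n) = 6.19 / 4 = 1.5475
t = 3.19 / 1.5475 = 1276/619 ≈ 2.061389

2.0614


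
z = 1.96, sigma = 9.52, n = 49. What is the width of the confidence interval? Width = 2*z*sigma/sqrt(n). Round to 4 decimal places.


width = 2*z*sigma/sqrt(n)
2*z*sigma = 2 * 1.96 * 9.52 = 37.3184
sqrt(49) = 7
width = 37.3184 / 7 = 5.3312

5.3312


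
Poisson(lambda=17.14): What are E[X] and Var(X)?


E[X] = Var(X) = lambda = 17.14

17.14, 17.14


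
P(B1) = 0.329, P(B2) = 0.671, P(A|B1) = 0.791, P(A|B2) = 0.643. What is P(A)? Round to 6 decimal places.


P(A) = P(A|B1)*P(B1) + P(A|B2)*P(B2)
P(A|B1)*P(B1) = 0.791 * 0.329 = 0.260239
P(A|B2)*P(B2) = 0.643 * 0.671 = 0.431453
P(A) = 0.260239 + 0.431453 = 0.691692

0.691692


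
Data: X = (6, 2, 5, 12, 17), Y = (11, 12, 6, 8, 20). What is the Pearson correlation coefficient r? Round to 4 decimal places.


r = sum((xi-xbar)(yi-ybar)) / sqrt(sum((xi-xbar)^2) * sum((yi-ybar)^2))
n = 5, xbar = 42/5 = 8.4, ybar = 57/5 = 11.4
Sxy = sum((xi-xbar)(yi-ybar)) = 77.2
Sxx = sum((xi-xbar)^2) = 145.2
Syy = sum((yi-ybar)^2) = 115.2
sqrt(Sxx*Syy) ≈ 129.333058
r = Sxy / sqrt(Sxx*Syy) = 77.2 / 129.333058 ≈ 0.596908

0.5969


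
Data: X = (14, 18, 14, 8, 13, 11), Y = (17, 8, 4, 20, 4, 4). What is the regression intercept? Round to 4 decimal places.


a = ybar - b*xbar, where b = sum((xi-xbar)(yi-ybar)) / sum((xi-xbar)^2)
n = 6, xbar = 78/6 = 13, ybar = 57/6 = 9.5
Sxy = sum((xi-xbar)(yi-ybar)) = -47
Sxx = sum((xi-xbar)^2) = 56
b = Sxy / Sxx = -47/56 ≈ -0.839286
a = 9.5 - (-0.839286) * 13 = 1143/56 ≈ 20.410714

20.4107


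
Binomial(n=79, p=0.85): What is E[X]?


E[X] = n*p = 79 * 0.85 = 67.15

67.15
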